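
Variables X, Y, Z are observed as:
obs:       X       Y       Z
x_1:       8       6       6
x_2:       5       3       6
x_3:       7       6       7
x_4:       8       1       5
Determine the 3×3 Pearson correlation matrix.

Step 1 — column means:
  mean(X) = (8 + 5 + 7 + 8) / 4 = 28/4 = 7
  mean(Y) = (6 + 3 + 6 + 1) / 4 = 16/4 = 4
  mean(Z) = (6 + 6 + 7 + 5) / 4 = 24/4 = 6

Step 2 — sample variances and covariances s[i,j] = (1/(n-1)) · Σ_k (x_{k,i} - mean_i) · (x_{k,j} - mean_j), with n-1 = 3:
  s[X,X] = ((1)·(1) + (-2)·(-2) + (0)·(0) + (1)·(1)) / 3 = 6/3 = 2
  s[X,Y] = ((1)·(2) + (-2)·(-1) + (0)·(2) + (1)·(-3)) / 3 = 1/3 = 0.3333
  s[X,Z] = ((1)·(0) + (-2)·(0) + (0)·(1) + (1)·(-1)) / 3 = -1/3 = -0.3333
  s[Y,Y] = ((2)·(2) + (-1)·(-1) + (2)·(2) + (-3)·(-3)) / 3 = 18/3 = 6
  s[Y,Z] = ((2)·(0) + (-1)·(0) + (2)·(1) + (-3)·(-1)) / 3 = 5/3 = 1.6667
  s[Z,Z] = ((0)·(0) + (0)·(0) + (1)·(1) + (-1)·(-1)) / 3 = 2/3 = 0.6667
  Sample standard deviations s_i = √(s[i,i]):
  s(X) = √(2) = 1.4142
  s(Y) = √(6) = 2.4495
  s(Z) = √(0.6667) = 0.8165

Step 3 — r_{ij} = s_{ij} / (s_i · s_j):
  r[X,X] = 1 (diagonal).
  r[X,Y] = 0.3333 / (1.4142 · 2.4495) = 0.3333 / 3.4641 = 0.0962
  r[X,Z] = -0.3333 / (1.4142 · 0.8165) = -0.3333 / 1.1547 = -0.2887
  r[Y,Y] = 1 (diagonal).
  r[Y,Z] = 1.6667 / (2.4495 · 0.8165) = 1.6667 / 2 = 0.8333
  r[Z,Z] = 1 (diagonal).

R is symmetric with unit diagonal. Assembling:

R = [[1, 0.0962, -0.2887],
 [0.0962, 1, 0.8333],
 [-0.2887, 0.8333, 1]]


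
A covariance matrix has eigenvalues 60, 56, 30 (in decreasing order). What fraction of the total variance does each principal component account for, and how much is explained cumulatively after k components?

Step 1 — total variance = trace(Sigma) = Σ λ_i = 60 + 56 + 30 = 146.

Step 2 — fraction explained by component i = λ_i / Σ λ:
  PC1: 60/146 = 0.411
  PC2: 56/146 = 0.3836
  PC3: 30/146 = 0.2055

Step 3 — cumulative fraction after k components = (λ_1 + ... + λ_k) / Σ λ:
  k = 1: 60/146 = 0.411
  k = 2: (60 + 56)/146 = 116/146 = 0.7945
  k = 3: (60 + 56 + 30)/146 = 146/146 = 1

Summary (fraction, with percent):

explained: PC1 0.411 (41.1%), PC2 0.3836 (38.36%), PC3 0.2055 (20.55%);  cumulative: 0.411, 0.7945, 1


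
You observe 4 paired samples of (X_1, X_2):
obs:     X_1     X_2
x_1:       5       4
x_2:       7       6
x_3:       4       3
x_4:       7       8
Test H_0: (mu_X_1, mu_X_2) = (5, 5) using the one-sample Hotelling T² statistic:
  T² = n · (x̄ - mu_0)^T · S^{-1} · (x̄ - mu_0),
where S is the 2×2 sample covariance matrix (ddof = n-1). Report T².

Step 1 — sample mean vector:
  mean(X_1) = (5 + 7 + 4 + 7) / 4 = 23/4 = 5.75
  mean(X_2) = (4 + 6 + 3 + 8) / 4 = 21/4 = 5.25
  x̄ = (5.75, 5.25),  deviation x̄ - mu_0 = (5.75, 5.25) - (5, 5) = (0.75, 0.25).

Step 2 — sample covariance matrix, S[i,j] = (1/(n-1)) · Σ_k (x_{k,i} - mean_i) · (x_{k,j} - mean_j), divisor n-1 = 3:
  S[X_1,X_1] = ((-0.75)·(-0.75) + (1.25)·(1.25) + (-1.75)·(-1.75) + (1.25)·(1.25)) / 3 = 6.75/3 = 2.25
  S[X_1,X_2] = ((-0.75)·(-1.25) + (1.25)·(0.75) + (-1.75)·(-2.25) + (1.25)·(2.75)) / 3 = 9.25/3 = 3.0833
  S[X_2,X_2] = ((-1.25)·(-1.25) + (0.75)·(0.75) + (-2.25)·(-2.25) + (2.75)·(2.75)) / 3 = 14.75/3 = 4.9167
  S = [[2.25, 3.0833],
 [3.0833, 4.9167]].

Step 3 — invert S. det(S) = 2.25·4.9167 - (3.0833)² = 1.5556.
  S^{-1} = (1/det) · [[d, -b], [-b, a]] = [[3.1607, -1.9821],
 [-1.9821, 1.4464]].

Step 4 — quadratic form (x̄ - mu_0)^T · S^{-1} · (x̄ - mu_0):
  S^{-1} · (x̄ - mu_0) = (1.875, -1.125),
  (x̄ - mu_0)^T · [...] = (0.75)·(1.875) + (0.25)·(-1.125) = 1.125.

Step 5 — scale by n: T² = 4 · 1.125 = 4.5.

T² ≈ 4.5


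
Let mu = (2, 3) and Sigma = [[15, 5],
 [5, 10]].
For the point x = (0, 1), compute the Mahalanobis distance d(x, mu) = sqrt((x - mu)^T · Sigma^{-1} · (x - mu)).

Step 1 — centre the observation: (x - mu) = (-2, -2).

Step 2 — invert Sigma. det(Sigma) = 15·10 - (5)² = 125.
  Sigma^{-1} = (1/det) · [[d, -b], [-b, a]] = [[0.08, -0.04],
 [-0.04, 0.12]].

Step 3 — form the quadratic (x - mu)^T · Sigma^{-1} · (x - mu):
  Sigma^{-1} · (x - mu) = (-0.08, -0.16).
  (x - mu)^T · [Sigma^{-1} · (x - mu)] = (-2)·(-0.08) + (-2)·(-0.16) = 0.48.

Step 4 — take square root: d = √(0.48) ≈ 0.6928.

d(x, mu) = √(0.48) ≈ 0.6928


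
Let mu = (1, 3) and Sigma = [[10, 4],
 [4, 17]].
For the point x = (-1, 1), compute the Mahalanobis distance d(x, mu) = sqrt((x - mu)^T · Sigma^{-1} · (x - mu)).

Step 1 — centre the observation: (x - mu) = (-2, -2).

Step 2 — invert Sigma. det(Sigma) = 10·17 - (4)² = 154.
  Sigma^{-1} = (1/det) · [[d, -b], [-b, a]] = [[0.1104, -0.026],
 [-0.026, 0.0649]].

Step 3 — form the quadratic (x - mu)^T · Sigma^{-1} · (x - mu):
  Sigma^{-1} · (x - mu) = (-0.1688, -0.0779).
  (x - mu)^T · [Sigma^{-1} · (x - mu)] = (-2)·(-0.1688) + (-2)·(-0.0779) = 0.4935.

Step 4 — take square root: d = √(0.4935) ≈ 0.7025.

d(x, mu) = √(0.4935) ≈ 0.7025


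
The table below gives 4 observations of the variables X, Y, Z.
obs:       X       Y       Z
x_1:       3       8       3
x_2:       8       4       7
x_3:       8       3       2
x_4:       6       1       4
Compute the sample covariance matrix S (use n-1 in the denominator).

Step 1 — column means:
  mean(X) = (3 + 8 + 8 + 6) / 4 = 25/4 = 6.25
  mean(Y) = (8 + 4 + 3 + 1) / 4 = 16/4 = 4
  mean(Z) = (3 + 7 + 2 + 4) / 4 = 16/4 = 4

Step 2 — sample covariance S[i,j] = (1/(n-1)) · Σ_k (x_{k,i} - mean_i) · (x_{k,j} - mean_j), with n-1 = 3.
  S[X,X] = ((-3.25)·(-3.25) + (1.75)·(1.75) + (1.75)·(1.75) + (-0.25)·(-0.25)) / 3 = 16.75/3 = 5.5833
  S[X,Y] = ((-3.25)·(4) + (1.75)·(0) + (1.75)·(-1) + (-0.25)·(-3)) / 3 = -14/3 = -4.6667
  S[X,Z] = ((-3.25)·(-1) + (1.75)·(3) + (1.75)·(-2) + (-0.25)·(0)) / 3 = 5/3 = 1.6667
  S[Y,Y] = ((4)·(4) + (0)·(0) + (-1)·(-1) + (-3)·(-3)) / 3 = 26/3 = 8.6667
  S[Y,Z] = ((4)·(-1) + (0)·(3) + (-1)·(-2) + (-3)·(0)) / 3 = -2/3 = -0.6667
  S[Z,Z] = ((-1)·(-1) + (3)·(3) + (-2)·(-2) + (0)·(0)) / 3 = 14/3 = 4.6667

S is symmetric (S[j,i] = S[i,j]). Assembling:

S = [[5.5833, -4.6667, 1.6667],
 [-4.6667, 8.6667, -0.6667],
 [1.6667, -0.6667, 4.6667]]


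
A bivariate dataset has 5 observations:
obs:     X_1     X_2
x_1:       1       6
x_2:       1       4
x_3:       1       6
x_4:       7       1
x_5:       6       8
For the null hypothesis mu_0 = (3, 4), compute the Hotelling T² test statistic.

Step 1 — sample mean vector:
  mean(X_1) = (1 + 1 + 1 + 7 + 6) / 5 = 16/5 = 3.2
  mean(X_2) = (6 + 4 + 6 + 1 + 8) / 5 = 25/5 = 5
  x̄ = (3.2, 5),  deviation x̄ - mu_0 = (3.2, 5) - (3, 4) = (0.2, 1).

Step 2 — sample covariance matrix, S[i,j] = (1/(n-1)) · Σ_k (x_{k,i} - mean_i) · (x_{k,j} - mean_j), divisor n-1 = 4:
  S[X_1,X_1] = ((-2.2)·(-2.2) + (-2.2)·(-2.2) + (-2.2)·(-2.2) + (3.8)·(3.8) + (2.8)·(2.8)) / 4 = 36.8/4 = 9.2
  S[X_1,X_2] = ((-2.2)·(1) + (-2.2)·(-1) + (-2.2)·(1) + (3.8)·(-4) + (2.8)·(3)) / 4 = -9/4 = -2.25
  S[X_2,X_2] = ((1)·(1) + (-1)·(-1) + (1)·(1) + (-4)·(-4) + (3)·(3)) / 4 = 28/4 = 7
  S = [[9.2, -2.25],
 [-2.25, 7]].

Step 3 — invert S. det(S) = 9.2·7 - (-2.25)² = 59.3375.
  S^{-1} = (1/det) · [[d, -b], [-b, a]] = [[0.118, 0.0379],
 [0.0379, 0.155]].

Step 4 — quadratic form (x̄ - mu_0)^T · S^{-1} · (x̄ - mu_0):
  S^{-1} · (x̄ - mu_0) = (0.0615, 0.1626),
  (x̄ - mu_0)^T · [...] = (0.2)·(0.0615) + (1)·(0.1626) = 0.1749.

Step 5 — scale by n: T² = 5 · 0.1749 = 0.8747.

T² ≈ 0.8747


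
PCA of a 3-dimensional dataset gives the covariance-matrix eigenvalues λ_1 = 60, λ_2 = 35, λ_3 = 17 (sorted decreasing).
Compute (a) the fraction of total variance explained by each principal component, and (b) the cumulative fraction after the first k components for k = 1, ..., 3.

Step 1 — total variance = trace(Sigma) = Σ λ_i = 60 + 35 + 17 = 112.

Step 2 — fraction explained by component i = λ_i / Σ λ:
  PC1: 60/112 = 0.5357
  PC2: 35/112 = 0.3125
  PC3: 17/112 = 0.1518

Step 3 — cumulative fraction after k components = (λ_1 + ... + λ_k) / Σ λ:
  k = 1: 60/112 = 0.5357
  k = 2: (60 + 35)/112 = 95/112 = 0.8482
  k = 3: (60 + 35 + 17)/112 = 112/112 = 1

Summary (fraction, with percent):

explained: PC1 0.5357 (53.57%), PC2 0.3125 (31.25%), PC3 0.1518 (15.18%);  cumulative: 0.5357, 0.8482, 1


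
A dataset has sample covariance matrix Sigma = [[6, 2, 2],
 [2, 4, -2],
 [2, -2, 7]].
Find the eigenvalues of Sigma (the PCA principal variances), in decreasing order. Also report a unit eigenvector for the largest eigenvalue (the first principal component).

Step 1 — characteristic polynomial p(λ) = det(λI - Sigma) = λ³ - tr·λ² + c_1·λ - det, where tr = trace, c_1 = sum of the principal 2×2 minors, det = det(Sigma):
  tr = 6 + 4 + 7 = 17,
  c_1 = (6·4 - (2)²) + (6·7 - (2)²) + (4·7 - (-2)²) = 20 + 38 + 24 = 82,
  det = 6·(4·7 - (-2)²) - (2)·((2)·7 - (-2)·(2)) + (2)·((2)·(-2) - 4·(2)) = 6·(24) - (2)·(18) + (2)·(-12) = 84.
  So p(λ) = λ³ - 17λ² + 82λ - 84.
Step 2 — look for an integer root (rational root theorem: any rational root is an integer divisor of 84). Testing λ = 7:
  p(7) = 343 - 833 + 574 - 84 = 0  ✓
  Dividing out (λ - 7): p(λ) = (λ - 7)(λ² - 10λ + 12).
Step 3 — remaining eigenvalues from the quadratic λ² - 10λ + 12 = 0:
  Δ = 10² - 4·12 = 100 - 48 = 52,  λ = (10 ± √52)/2 = (10 ± 7.2111)/2 ≈ 8.6056 or 1.3944.
  Sorted: λ_1 = 8.6056,  λ_2 = 7,  λ_3 = 1.3944  (check: sum = 17 = tr ✓).

Step 4 — unit eigenvector for λ_1 ≈ 8.6056: v spans the null space of (Sigma - λ_1 I), whose rows are
  r_1 = (-2.6056, 2, 2),  r_2 = (2, -4.6056, -2),  r_3 = (2, -2, -1.6056).
  v is orthogonal to every row, so take v ∝ r_1 × r_2 = ((2)·(-2) - (2)·(-4.6056), (2)·(2) - (-2.6056)·(-2), (-2.6056)·(-4.6056) - (2)·(2)) ≈ (5.2111, -1.2111, 8).
  Let u = (5.2111, -1.2111, 8).
  ||u|| = √((5.2111)² + (-1.2111)² + (8)²) = √(92.6224) ≈ 9.6241,  v_1 = u/||u|| ≈ (0.5415, -0.1258, 0.8313) (||v_1|| = 1).

λ_1 = 8.6056,  λ_2 = 7,  λ_3 = 1.3944;  v_1 ≈ (0.5415, -0.1258, 0.8313)


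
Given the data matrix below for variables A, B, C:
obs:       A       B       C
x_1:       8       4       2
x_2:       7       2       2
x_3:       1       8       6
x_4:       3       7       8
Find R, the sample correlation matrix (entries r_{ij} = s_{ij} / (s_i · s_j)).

Step 1 — column means:
  mean(A) = (8 + 7 + 1 + 3) / 4 = 19/4 = 4.75
  mean(B) = (4 + 2 + 8 + 7) / 4 = 21/4 = 5.25
  mean(C) = (2 + 2 + 6 + 8) / 4 = 18/4 = 4.5

Step 2 — sample variances and covariances s[i,j] = (1/(n-1)) · Σ_k (x_{k,i} - mean_i) · (x_{k,j} - mean_j), with n-1 = 3:
  s[A,A] = ((3.25)·(3.25) + (2.25)·(2.25) + (-3.75)·(-3.75) + (-1.75)·(-1.75)) / 3 = 32.75/3 = 10.9167
  s[A,B] = ((3.25)·(-1.25) + (2.25)·(-3.25) + (-3.75)·(2.75) + (-1.75)·(1.75)) / 3 = -24.75/3 = -8.25
  s[A,C] = ((3.25)·(-2.5) + (2.25)·(-2.5) + (-3.75)·(1.5) + (-1.75)·(3.5)) / 3 = -25.5/3 = -8.5
  s[B,B] = ((-1.25)·(-1.25) + (-3.25)·(-3.25) + (2.75)·(2.75) + (1.75)·(1.75)) / 3 = 22.75/3 = 7.5833
  s[B,C] = ((-1.25)·(-2.5) + (-3.25)·(-2.5) + (2.75)·(1.5) + (1.75)·(3.5)) / 3 = 21.5/3 = 7.1667
  s[C,C] = ((-2.5)·(-2.5) + (-2.5)·(-2.5) + (1.5)·(1.5) + (3.5)·(3.5)) / 3 = 27/3 = 9
  Sample standard deviations s_i = √(s[i,i]):
  s(A) = √(10.9167) = 3.304
  s(B) = √(7.5833) = 2.7538
  s(C) = √(9) = 3

Step 3 — r_{ij} = s_{ij} / (s_i · s_j):
  r[A,A] = 1 (diagonal).
  r[A,B] = -8.25 / (3.304 · 2.7538) = -8.25 / 9.0986 = -0.9067
  r[A,C] = -8.5 / (3.304 · 3) = -8.5 / 9.9121 = -0.8575
  r[B,B] = 1 (diagonal).
  r[B,C] = 7.1667 / (2.7538 · 3) = 7.1667 / 8.2614 = 0.8675
  r[C,C] = 1 (diagonal).

R is symmetric with unit diagonal. Assembling:

R = [[1, -0.9067, -0.8575],
 [-0.9067, 1, 0.8675],
 [-0.8575, 0.8675, 1]]


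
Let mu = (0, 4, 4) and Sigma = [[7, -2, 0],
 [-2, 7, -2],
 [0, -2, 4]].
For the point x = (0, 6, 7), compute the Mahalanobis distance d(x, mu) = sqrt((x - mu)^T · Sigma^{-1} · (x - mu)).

Step 1 — centre the observation: (x - mu) = (0, 2, 3).

Step 2 — invert Sigma (cofactor / det for 3×3, or solve directly):
  Sigma^{-1} = [[0.1579, 0.0526, 0.0263],
 [0.0526, 0.1842, 0.0921],
 [0.0263, 0.0921, 0.2961]].

Step 3 — form the quadratic (x - mu)^T · Sigma^{-1} · (x - mu):
  Sigma^{-1} · (x - mu) = (0.1842, 0.6447, 1.0724).
  (x - mu)^T · [Sigma^{-1} · (x - mu)] = (0)·(0.1842) + (2)·(0.6447) + (3)·(1.0724) = 4.5066.

Step 4 — take square root: d = √(4.5066) ≈ 2.1229.

d(x, mu) = √(4.5066) ≈ 2.1229


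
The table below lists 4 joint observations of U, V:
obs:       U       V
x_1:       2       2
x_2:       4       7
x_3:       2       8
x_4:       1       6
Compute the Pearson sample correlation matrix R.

Step 1 — column means:
  mean(U) = (2 + 4 + 2 + 1) / 4 = 9/4 = 2.25
  mean(V) = (2 + 7 + 8 + 6) / 4 = 23/4 = 5.75

Step 2 — sample variances and covariances s[i,j] = (1/(n-1)) · Σ_k (x_{k,i} - mean_i) · (x_{k,j} - mean_j), with n-1 = 3:
  s[U,U] = ((-0.25)·(-0.25) + (1.75)·(1.75) + (-0.25)·(-0.25) + (-1.25)·(-1.25)) / 3 = 4.75/3 = 1.5833
  s[U,V] = ((-0.25)·(-3.75) + (1.75)·(1.25) + (-0.25)·(2.25) + (-1.25)·(0.25)) / 3 = 2.25/3 = 0.75
  s[V,V] = ((-3.75)·(-3.75) + (1.25)·(1.25) + (2.25)·(2.25) + (0.25)·(0.25)) / 3 = 20.75/3 = 6.9167
  Sample standard deviations s_i = √(s[i,i]):
  s(U) = √(1.5833) = 1.2583
  s(V) = √(6.9167) = 2.63

Step 3 — r_{ij} = s_{ij} / (s_i · s_j):
  r[U,U] = 1 (diagonal).
  r[U,V] = 0.75 / (1.2583 · 2.63) = 0.75 / 3.3093 = 0.2266
  r[V,V] = 1 (diagonal).

R is symmetric with unit diagonal. Assembling:

R = [[1, 0.2266],
 [0.2266, 1]]


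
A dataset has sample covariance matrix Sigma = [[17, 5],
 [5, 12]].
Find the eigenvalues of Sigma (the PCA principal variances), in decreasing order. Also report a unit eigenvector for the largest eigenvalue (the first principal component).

Step 1 — characteristic polynomial of 2×2 Sigma:
  det(Sigma - λI) = λ² - trace · λ + det = 0.
  trace = 17 + 12 = 29, det = 17·12 - (5)² = 179.
Step 2 — discriminant:
  Δ = trace² - 4·det = 841 - 716 = 125.
Step 3 — eigenvalues:
  λ = (trace ± √Δ)/2 = (29 ± 11.1803)/2,
  λ_1 = 20.0902,  λ_2 = 8.9098.

Step 4 — unit eigenvector for λ_1: solve (Sigma - λ_1 I)v = 0. First row:
  (17 - 20.0902)·v_x + (5)·v_y = 0, i.e. (-3.0902)·v_x + (5)·v_y = 0,
  so v ∝ (b, λ_1 - a) = (5, 3.0902) = u.
  ||u|| = √((5)² + (3.0902)²) = √(34.5492) ≈ 5.8779,
  v_1 = u/||u|| ≈ (0.8507, 0.5257) (||v_1|| = 1).

λ_1 = 20.0902,  λ_2 = 8.9098;  v_1 ≈ (0.8507, 0.5257)


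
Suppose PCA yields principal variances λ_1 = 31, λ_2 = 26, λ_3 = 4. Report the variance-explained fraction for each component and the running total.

Step 1 — total variance = trace(Sigma) = Σ λ_i = 31 + 26 + 4 = 61.

Step 2 — fraction explained by component i = λ_i / Σ λ:
  PC1: 31/61 = 0.5082
  PC2: 26/61 = 0.4262
  PC3: 4/61 = 0.0656

Step 3 — cumulative fraction after k components = (λ_1 + ... + λ_k) / Σ λ:
  k = 1: 31/61 = 0.5082
  k = 2: (31 + 26)/61 = 57/61 = 0.9344
  k = 3: (31 + 26 + 4)/61 = 61/61 = 1

Summary (fraction, with percent):

explained: PC1 0.5082 (50.82%), PC2 0.4262 (42.62%), PC3 0.0656 (6.56%);  cumulative: 0.5082, 0.9344, 1


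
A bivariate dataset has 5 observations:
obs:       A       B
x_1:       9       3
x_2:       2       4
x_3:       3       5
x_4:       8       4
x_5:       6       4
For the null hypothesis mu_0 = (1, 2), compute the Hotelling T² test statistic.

Step 1 — sample mean vector:
  mean(A) = (9 + 2 + 3 + 8 + 6) / 5 = 28/5 = 5.6
  mean(B) = (3 + 4 + 5 + 4 + 4) / 5 = 20/5 = 4
  x̄ = (5.6, 4),  deviation x̄ - mu_0 = (5.6, 4) - (1, 2) = (4.6, 2).

Step 2 — sample covariance matrix, S[i,j] = (1/(n-1)) · Σ_k (x_{k,i} - mean_i) · (x_{k,j} - mean_j), divisor n-1 = 4:
  S[A,A] = ((3.4)·(3.4) + (-3.6)·(-3.6) + (-2.6)·(-2.6) + (2.4)·(2.4) + (0.4)·(0.4)) / 4 = 37.2/4 = 9.3
  S[A,B] = ((3.4)·(-1) + (-3.6)·(0) + (-2.6)·(1) + (2.4)·(0) + (0.4)·(0)) / 4 = -6/4 = -1.5
  S[B,B] = ((-1)·(-1) + (0)·(0) + (1)·(1) + (0)·(0) + (0)·(0)) / 4 = 2/4 = 0.5
  S = [[9.3, -1.5],
 [-1.5, 0.5]].

Step 3 — invert S. det(S) = 9.3·0.5 - (-1.5)² = 2.4.
  S^{-1} = (1/det) · [[d, -b], [-b, a]] = [[0.2083, 0.625],
 [0.625, 3.875]].

Step 4 — quadratic form (x̄ - mu_0)^T · S^{-1} · (x̄ - mu_0):
  S^{-1} · (x̄ - mu_0) = (2.2083, 10.625),
  (x̄ - mu_0)^T · [...] = (4.6)·(2.2083) + (2)·(10.625) = 31.4083.

Step 5 — scale by n: T² = 5 · 31.4083 = 157.0417.

T² ≈ 157.0417


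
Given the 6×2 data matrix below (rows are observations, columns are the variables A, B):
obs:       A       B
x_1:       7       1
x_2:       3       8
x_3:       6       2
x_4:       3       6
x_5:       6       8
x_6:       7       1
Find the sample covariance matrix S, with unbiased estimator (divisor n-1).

Step 1 — column means:
  mean(A) = (7 + 3 + 6 + 3 + 6 + 7) / 6 = 32/6 = 5.3333
  mean(B) = (1 + 8 + 2 + 6 + 8 + 1) / 6 = 26/6 = 4.3333

Step 2 — sample covariance S[i,j] = (1/(n-1)) · Σ_k (x_{k,i} - mean_i) · (x_{k,j} - mean_j), with n-1 = 5.
  S[A,A] = ((1.6667)·(1.6667) + (-2.3333)·(-2.3333) + (0.6667)·(0.6667) + (-2.3333)·(-2.3333) + (0.6667)·(0.6667) + (1.6667)·(1.6667)) / 5 = 17.3333/5 = 3.4667
  S[A,B] = ((1.6667)·(-3.3333) + (-2.3333)·(3.6667) + (0.6667)·(-2.3333) + (-2.3333)·(1.6667) + (0.6667)·(3.6667) + (1.6667)·(-3.3333)) / 5 = -22.6667/5 = -4.5333
  S[B,B] = ((-3.3333)·(-3.3333) + (3.6667)·(3.6667) + (-2.3333)·(-2.3333) + (1.6667)·(1.6667) + (3.6667)·(3.6667) + (-3.3333)·(-3.3333)) / 5 = 57.3333/5 = 11.4667

S is symmetric (S[j,i] = S[i,j]). Assembling:

S = [[3.4667, -4.5333],
 [-4.5333, 11.4667]]


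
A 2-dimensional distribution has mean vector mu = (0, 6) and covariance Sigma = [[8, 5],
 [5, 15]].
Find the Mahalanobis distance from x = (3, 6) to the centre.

Step 1 — centre the observation: (x - mu) = (3, 0).

Step 2 — invert Sigma. det(Sigma) = 8·15 - (5)² = 95.
  Sigma^{-1} = (1/det) · [[d, -b], [-b, a]] = [[0.1579, -0.0526],
 [-0.0526, 0.0842]].

Step 3 — form the quadratic (x - mu)^T · Sigma^{-1} · (x - mu):
  Sigma^{-1} · (x - mu) = (0.4737, -0.1579).
  (x - mu)^T · [Sigma^{-1} · (x - mu)] = (3)·(0.4737) + (0)·(-0.1579) = 1.4211.

Step 4 — take square root: d = √(1.4211) ≈ 1.1921.

d(x, mu) = √(1.4211) ≈ 1.1921


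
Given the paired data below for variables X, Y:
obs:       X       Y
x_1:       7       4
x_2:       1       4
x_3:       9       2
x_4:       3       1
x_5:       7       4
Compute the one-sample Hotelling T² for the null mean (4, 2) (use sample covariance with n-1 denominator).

Step 1 — sample mean vector:
  mean(X) = (7 + 1 + 9 + 3 + 7) / 5 = 27/5 = 5.4
  mean(Y) = (4 + 4 + 2 + 1 + 4) / 5 = 15/5 = 3
  x̄ = (5.4, 3),  deviation x̄ - mu_0 = (5.4, 3) - (4, 2) = (1.4, 1).

Step 2 — sample covariance matrix, S[i,j] = (1/(n-1)) · Σ_k (x_{k,i} - mean_i) · (x_{k,j} - mean_j), divisor n-1 = 4:
  S[X,X] = ((1.6)·(1.6) + (-4.4)·(-4.4) + (3.6)·(3.6) + (-2.4)·(-2.4) + (1.6)·(1.6)) / 4 = 43.2/4 = 10.8
  S[X,Y] = ((1.6)·(1) + (-4.4)·(1) + (3.6)·(-1) + (-2.4)·(-2) + (1.6)·(1)) / 4 = 0/4 = 0
  S[Y,Y] = ((1)·(1) + (1)·(1) + (-1)·(-1) + (-2)·(-2) + (1)·(1)) / 4 = 8/4 = 2
  S = [[10.8, 0],
 [0, 2]].

Step 3 — invert S. det(S) = 10.8·2 - (0)² = 21.6.
  S^{-1} = (1/det) · [[d, -b], [-b, a]] = [[0.0926, 0],
 [0, 0.5]].

Step 4 — quadratic form (x̄ - mu_0)^T · S^{-1} · (x̄ - mu_0):
  S^{-1} · (x̄ - mu_0) = (0.1296, 0.5),
  (x̄ - mu_0)^T · [...] = (1.4)·(0.1296) + (1)·(0.5) = 0.6815.

Step 5 — scale by n: T² = 5 · 0.6815 = 3.4074.

T² ≈ 3.4074


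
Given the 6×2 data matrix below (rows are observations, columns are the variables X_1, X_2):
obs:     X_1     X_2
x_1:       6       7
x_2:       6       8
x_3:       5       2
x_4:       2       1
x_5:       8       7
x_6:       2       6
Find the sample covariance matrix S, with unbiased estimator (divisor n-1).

Step 1 — column means:
  mean(X_1) = (6 + 6 + 5 + 2 + 8 + 2) / 6 = 29/6 = 4.8333
  mean(X_2) = (7 + 8 + 2 + 1 + 7 + 6) / 6 = 31/6 = 5.1667

Step 2 — sample covariance S[i,j] = (1/(n-1)) · Σ_k (x_{k,i} - mean_i) · (x_{k,j} - mean_j), with n-1 = 5.
  S[X_1,X_1] = ((1.1667)·(1.1667) + (1.1667)·(1.1667) + (0.1667)·(0.1667) + (-2.8333)·(-2.8333) + (3.1667)·(3.1667) + (-2.8333)·(-2.8333)) / 5 = 28.8333/5 = 5.7667
  S[X_1,X_2] = ((1.1667)·(1.8333) + (1.1667)·(2.8333) + (0.1667)·(-3.1667) + (-2.8333)·(-4.1667) + (3.1667)·(1.8333) + (-2.8333)·(0.8333)) / 5 = 20.1667/5 = 4.0333
  S[X_2,X_2] = ((1.8333)·(1.8333) + (2.8333)·(2.8333) + (-3.1667)·(-3.1667) + (-4.1667)·(-4.1667) + (1.8333)·(1.8333) + (0.8333)·(0.8333)) / 5 = 42.8333/5 = 8.5667

S is symmetric (S[j,i] = S[i,j]). Assembling:

S = [[5.7667, 4.0333],
 [4.0333, 8.5667]]


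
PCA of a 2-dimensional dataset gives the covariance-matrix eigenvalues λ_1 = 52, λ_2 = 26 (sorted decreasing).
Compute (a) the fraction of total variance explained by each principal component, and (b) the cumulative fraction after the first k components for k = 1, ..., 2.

Step 1 — total variance = trace(Sigma) = Σ λ_i = 52 + 26 = 78.

Step 2 — fraction explained by component i = λ_i / Σ λ:
  PC1: 52/78 = 0.6667
  PC2: 26/78 = 0.3333

Step 3 — cumulative fraction after k components = (λ_1 + ... + λ_k) / Σ λ:
  k = 1: 52/78 = 0.6667
  k = 2: (52 + 26)/78 = 78/78 = 1

Summary (fraction, with percent):

explained: PC1 0.6667 (66.67%), PC2 0.3333 (33.33%);  cumulative: 0.6667, 1


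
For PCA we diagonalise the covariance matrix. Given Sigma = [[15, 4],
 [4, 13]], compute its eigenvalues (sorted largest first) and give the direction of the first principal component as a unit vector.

Step 1 — characteristic polynomial of 2×2 Sigma:
  det(Sigma - λI) = λ² - trace · λ + det = 0.
  trace = 15 + 13 = 28, det = 15·13 - (4)² = 179.
Step 2 — discriminant:
  Δ = trace² - 4·det = 784 - 716 = 68.
Step 3 — eigenvalues:
  λ = (trace ± √Δ)/2 = (28 ± 8.2462)/2,
  λ_1 = 18.1231,  λ_2 = 9.8769.

Step 4 — unit eigenvector for λ_1: solve (Sigma - λ_1 I)v = 0. First row:
  (15 - 18.1231)·v_x + (4)·v_y = 0, i.e. (-3.1231)·v_x + (4)·v_y = 0,
  so v ∝ (b, λ_1 - a) = (4, 3.1231) = u.
  ||u|| = √((4)² + (3.1231)²) = √(25.7538) ≈ 5.0748,
  v_1 = u/||u|| ≈ (0.7882, 0.6154) (||v_1|| = 1).

λ_1 = 18.1231,  λ_2 = 9.8769;  v_1 ≈ (0.7882, 0.6154)


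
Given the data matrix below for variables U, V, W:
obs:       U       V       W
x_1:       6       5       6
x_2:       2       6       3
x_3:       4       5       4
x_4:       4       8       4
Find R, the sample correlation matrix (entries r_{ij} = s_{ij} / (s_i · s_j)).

Step 1 — column means:
  mean(U) = (6 + 2 + 4 + 4) / 4 = 16/4 = 4
  mean(V) = (5 + 6 + 5 + 8) / 4 = 24/4 = 6
  mean(W) = (6 + 3 + 4 + 4) / 4 = 17/4 = 4.25

Step 2 — sample variances and covariances s[i,j] = (1/(n-1)) · Σ_k (x_{k,i} - mean_i) · (x_{k,j} - mean_j), with n-1 = 3:
  s[U,U] = ((2)·(2) + (-2)·(-2) + (0)·(0) + (0)·(0)) / 3 = 8/3 = 2.6667
  s[U,V] = ((2)·(-1) + (-2)·(0) + (0)·(-1) + (0)·(2)) / 3 = -2/3 = -0.6667
  s[U,W] = ((2)·(1.75) + (-2)·(-1.25) + (0)·(-0.25) + (0)·(-0.25)) / 3 = 6/3 = 2
  s[V,V] = ((-1)·(-1) + (0)·(0) + (-1)·(-1) + (2)·(2)) / 3 = 6/3 = 2
  s[V,W] = ((-1)·(1.75) + (0)·(-1.25) + (-1)·(-0.25) + (2)·(-0.25)) / 3 = -2/3 = -0.6667
  s[W,W] = ((1.75)·(1.75) + (-1.25)·(-1.25) + (-0.25)·(-0.25) + (-0.25)·(-0.25)) / 3 = 4.75/3 = 1.5833
  Sample standard deviations s_i = √(s[i,i]):
  s(U) = √(2.6667) = 1.633
  s(V) = √(2) = 1.4142
  s(W) = √(1.5833) = 1.2583

Step 3 — r_{ij} = s_{ij} / (s_i · s_j):
  r[U,U] = 1 (diagonal).
  r[U,V] = -0.6667 / (1.633 · 1.4142) = -0.6667 / 2.3094 = -0.2887
  r[U,W] = 2 / (1.633 · 1.2583) = 2 / 2.0548 = 0.9733
  r[V,V] = 1 (diagonal).
  r[V,W] = -0.6667 / (1.4142 · 1.2583) = -0.6667 / 1.7795 = -0.3746
  r[W,W] = 1 (diagonal).

R is symmetric with unit diagonal. Assembling:

R = [[1, -0.2887, 0.9733],
 [-0.2887, 1, -0.3746],
 [0.9733, -0.3746, 1]]


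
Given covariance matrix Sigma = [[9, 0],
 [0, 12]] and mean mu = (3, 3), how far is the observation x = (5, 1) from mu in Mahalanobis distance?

Step 1 — centre the observation: (x - mu) = (2, -2).

Step 2 — invert Sigma. det(Sigma) = 9·12 - (0)² = 108.
  Sigma^{-1} = (1/det) · [[d, -b], [-b, a]] = [[0.1111, 0],
 [0, 0.0833]].

Step 3 — form the quadratic (x - mu)^T · Sigma^{-1} · (x - mu):
  Sigma^{-1} · (x - mu) = (0.2222, -0.1667).
  (x - mu)^T · [Sigma^{-1} · (x - mu)] = (2)·(0.2222) + (-2)·(-0.1667) = 0.7778.

Step 4 — take square root: d = √(0.7778) ≈ 0.8819.

d(x, mu) = √(0.7778) ≈ 0.8819


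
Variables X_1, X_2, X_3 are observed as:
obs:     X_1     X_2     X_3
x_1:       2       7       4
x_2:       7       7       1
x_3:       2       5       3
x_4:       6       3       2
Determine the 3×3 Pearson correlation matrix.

Step 1 — column means:
  mean(X_1) = (2 + 7 + 2 + 6) / 4 = 17/4 = 4.25
  mean(X_2) = (7 + 7 + 5 + 3) / 4 = 22/4 = 5.5
  mean(X_3) = (4 + 1 + 3 + 2) / 4 = 10/4 = 2.5

Step 2 — sample variances and covariances s[i,j] = (1/(n-1)) · Σ_k (x_{k,i} - mean_i) · (x_{k,j} - mean_j), with n-1 = 3:
  s[X_1,X_1] = ((-2.25)·(-2.25) + (2.75)·(2.75) + (-2.25)·(-2.25) + (1.75)·(1.75)) / 3 = 20.75/3 = 6.9167
  s[X_1,X_2] = ((-2.25)·(1.5) + (2.75)·(1.5) + (-2.25)·(-0.5) + (1.75)·(-2.5)) / 3 = -2.5/3 = -0.8333
  s[X_1,X_3] = ((-2.25)·(1.5) + (2.75)·(-1.5) + (-2.25)·(0.5) + (1.75)·(-0.5)) / 3 = -9.5/3 = -3.1667
  s[X_2,X_2] = ((1.5)·(1.5) + (1.5)·(1.5) + (-0.5)·(-0.5) + (-2.5)·(-2.5)) / 3 = 11/3 = 3.6667
  s[X_2,X_3] = ((1.5)·(1.5) + (1.5)·(-1.5) + (-0.5)·(0.5) + (-2.5)·(-0.5)) / 3 = 1/3 = 0.3333
  s[X_3,X_3] = ((1.5)·(1.5) + (-1.5)·(-1.5) + (0.5)·(0.5) + (-0.5)·(-0.5)) / 3 = 5/3 = 1.6667
  Sample standard deviations s_i = √(s[i,i]):
  s(X_1) = √(6.9167) = 2.63
  s(X_2) = √(3.6667) = 1.9149
  s(X_3) = √(1.6667) = 1.291

Step 3 — r_{ij} = s_{ij} / (s_i · s_j):
  r[X_1,X_1] = 1 (diagonal).
  r[X_1,X_2] = -0.8333 / (2.63 · 1.9149) = -0.8333 / 5.036 = -0.1655
  r[X_1,X_3] = -3.1667 / (2.63 · 1.291) = -3.1667 / 3.3953 = -0.9327
  r[X_2,X_2] = 1 (diagonal).
  r[X_2,X_3] = 0.3333 / (1.9149 · 1.291) = 0.3333 / 2.4721 = 0.1348
  r[X_3,X_3] = 1 (diagonal).

R is symmetric with unit diagonal. Assembling:

R = [[1, -0.1655, -0.9327],
 [-0.1655, 1, 0.1348],
 [-0.9327, 0.1348, 1]]


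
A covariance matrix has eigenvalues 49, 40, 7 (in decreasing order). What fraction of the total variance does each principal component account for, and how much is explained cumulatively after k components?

Step 1 — total variance = trace(Sigma) = Σ λ_i = 49 + 40 + 7 = 96.

Step 2 — fraction explained by component i = λ_i / Σ λ:
  PC1: 49/96 = 0.5104
  PC2: 40/96 = 0.4167
  PC3: 7/96 = 0.0729

Step 3 — cumulative fraction after k components = (λ_1 + ... + λ_k) / Σ λ:
  k = 1: 49/96 = 0.5104
  k = 2: (49 + 40)/96 = 89/96 = 0.9271
  k = 3: (49 + 40 + 7)/96 = 96/96 = 1

Summary (fraction, with percent):

explained: PC1 0.5104 (51.04%), PC2 0.4167 (41.67%), PC3 0.0729 (7.29%);  cumulative: 0.5104, 0.9271, 1


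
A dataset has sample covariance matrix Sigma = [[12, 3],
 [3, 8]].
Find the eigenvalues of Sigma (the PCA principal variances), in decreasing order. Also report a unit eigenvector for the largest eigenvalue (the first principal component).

Step 1 — characteristic polynomial of 2×2 Sigma:
  det(Sigma - λI) = λ² - trace · λ + det = 0.
  trace = 12 + 8 = 20, det = 12·8 - (3)² = 87.
Step 2 — discriminant:
  Δ = trace² - 4·det = 400 - 348 = 52.
Step 3 — eigenvalues:
  λ = (trace ± √Δ)/2 = (20 ± 7.2111)/2,
  λ_1 = 13.6056,  λ_2 = 6.3944.

Step 4 — unit eigenvector for λ_1: solve (Sigma - λ_1 I)v = 0. First row:
  (12 - 13.6056)·v_x + (3)·v_y = 0, i.e. (-1.6056)·v_x + (3)·v_y = 0,
  so v ∝ (b, λ_1 - a) = (3, 1.6056) = u.
  ||u|| = √((3)² + (1.6056)²) = √(11.5778) ≈ 3.4026,
  v_1 = u/||u|| ≈ (0.8817, 0.4719) (||v_1|| = 1).

λ_1 = 13.6056,  λ_2 = 6.3944;  v_1 ≈ (0.8817, 0.4719)


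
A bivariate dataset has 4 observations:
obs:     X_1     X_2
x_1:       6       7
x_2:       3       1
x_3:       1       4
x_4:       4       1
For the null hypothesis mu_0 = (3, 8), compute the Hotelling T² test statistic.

Step 1 — sample mean vector:
  mean(X_1) = (6 + 3 + 1 + 4) / 4 = 14/4 = 3.5
  mean(X_2) = (7 + 1 + 4 + 1) / 4 = 13/4 = 3.25
  x̄ = (3.5, 3.25),  deviation x̄ - mu_0 = (3.5, 3.25) - (3, 8) = (0.5, -4.75).

Step 2 — sample covariance matrix, S[i,j] = (1/(n-1)) · Σ_k (x_{k,i} - mean_i) · (x_{k,j} - mean_j), divisor n-1 = 3:
  S[X_1,X_1] = ((2.5)·(2.5) + (-0.5)·(-0.5) + (-2.5)·(-2.5) + (0.5)·(0.5)) / 3 = 13/3 = 4.3333
  S[X_1,X_2] = ((2.5)·(3.75) + (-0.5)·(-2.25) + (-2.5)·(0.75) + (0.5)·(-2.25)) / 3 = 7.5/3 = 2.5
  S[X_2,X_2] = ((3.75)·(3.75) + (-2.25)·(-2.25) + (0.75)·(0.75) + (-2.25)·(-2.25)) / 3 = 24.75/3 = 8.25
  S = [[4.3333, 2.5],
 [2.5, 8.25]].

Step 3 — invert S. det(S) = 4.3333·8.25 - (2.5)² = 29.5.
  S^{-1} = (1/det) · [[d, -b], [-b, a]] = [[0.2797, -0.0847],
 [-0.0847, 0.1469]].

Step 4 — quadratic form (x̄ - mu_0)^T · S^{-1} · (x̄ - mu_0):
  S^{-1} · (x̄ - mu_0) = (0.5424, -0.7401),
  (x̄ - mu_0)^T · [...] = (0.5)·(0.5424) + (-4.75)·(-0.7401) = 3.7867.

Step 5 — scale by n: T² = 4 · 3.7867 = 15.1469.

T² ≈ 15.1469


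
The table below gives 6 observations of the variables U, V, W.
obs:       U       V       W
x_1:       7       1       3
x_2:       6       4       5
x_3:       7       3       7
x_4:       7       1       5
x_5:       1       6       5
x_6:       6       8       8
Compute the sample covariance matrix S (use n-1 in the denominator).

Step 1 — column means:
  mean(U) = (7 + 6 + 7 + 7 + 1 + 6) / 6 = 34/6 = 5.6667
  mean(V) = (1 + 4 + 3 + 1 + 6 + 8) / 6 = 23/6 = 3.8333
  mean(W) = (3 + 5 + 7 + 5 + 5 + 8) / 6 = 33/6 = 5.5

Step 2 — sample covariance S[i,j] = (1/(n-1)) · Σ_k (x_{k,i} - mean_i) · (x_{k,j} - mean_j), with n-1 = 5.
  S[U,U] = ((1.3333)·(1.3333) + (0.3333)·(0.3333) + (1.3333)·(1.3333) + (1.3333)·(1.3333) + (-4.6667)·(-4.6667) + (0.3333)·(0.3333)) / 5 = 27.3333/5 = 5.4667
  S[U,V] = ((1.3333)·(-2.8333) + (0.3333)·(0.1667) + (1.3333)·(-0.8333) + (1.3333)·(-2.8333) + (-4.6667)·(2.1667) + (0.3333)·(4.1667)) / 5 = -17.3333/5 = -3.4667
  S[U,W] = ((1.3333)·(-2.5) + (0.3333)·(-0.5) + (1.3333)·(1.5) + (1.3333)·(-0.5) + (-4.6667)·(-0.5) + (0.3333)·(2.5)) / 5 = 1/5 = 0.2
  S[V,V] = ((-2.8333)·(-2.8333) + (0.1667)·(0.1667) + (-0.8333)·(-0.8333) + (-2.8333)·(-2.8333) + (2.1667)·(2.1667) + (4.1667)·(4.1667)) / 5 = 38.8333/5 = 7.7667
  S[V,W] = ((-2.8333)·(-2.5) + (0.1667)·(-0.5) + (-0.8333)·(1.5) + (-2.8333)·(-0.5) + (2.1667)·(-0.5) + (4.1667)·(2.5)) / 5 = 16.5/5 = 3.3
  S[W,W] = ((-2.5)·(-2.5) + (-0.5)·(-0.5) + (1.5)·(1.5) + (-0.5)·(-0.5) + (-0.5)·(-0.5) + (2.5)·(2.5)) / 5 = 15.5/5 = 3.1

S is symmetric (S[j,i] = S[i,j]). Assembling:

S = [[5.4667, -3.4667, 0.2],
 [-3.4667, 7.7667, 3.3],
 [0.2, 3.3, 3.1]]


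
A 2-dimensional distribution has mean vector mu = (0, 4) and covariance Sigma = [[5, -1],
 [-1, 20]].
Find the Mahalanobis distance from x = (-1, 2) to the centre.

Step 1 — centre the observation: (x - mu) = (-1, -2).

Step 2 — invert Sigma. det(Sigma) = 5·20 - (-1)² = 99.
  Sigma^{-1} = (1/det) · [[d, -b], [-b, a]] = [[0.202, 0.0101],
 [0.0101, 0.0505]].

Step 3 — form the quadratic (x - mu)^T · Sigma^{-1} · (x - mu):
  Sigma^{-1} · (x - mu) = (-0.2222, -0.1111).
  (x - mu)^T · [Sigma^{-1} · (x - mu)] = (-1)·(-0.2222) + (-2)·(-0.1111) = 0.4444.

Step 4 — take square root: d = √(0.4444) ≈ 0.6667.

d(x, mu) = √(0.4444) ≈ 0.6667


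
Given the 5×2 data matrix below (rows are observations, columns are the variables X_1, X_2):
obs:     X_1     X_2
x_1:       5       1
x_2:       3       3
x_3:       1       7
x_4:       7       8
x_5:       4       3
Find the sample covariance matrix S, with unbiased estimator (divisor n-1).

Step 1 — column means:
  mean(X_1) = (5 + 3 + 1 + 7 + 4) / 5 = 20/5 = 4
  mean(X_2) = (1 + 3 + 7 + 8 + 3) / 5 = 22/5 = 4.4

Step 2 — sample covariance S[i,j] = (1/(n-1)) · Σ_k (x_{k,i} - mean_i) · (x_{k,j} - mean_j), with n-1 = 4.
  S[X_1,X_1] = ((1)·(1) + (-1)·(-1) + (-3)·(-3) + (3)·(3) + (0)·(0)) / 4 = 20/4 = 5
  S[X_1,X_2] = ((1)·(-3.4) + (-1)·(-1.4) + (-3)·(2.6) + (3)·(3.6) + (0)·(-1.4)) / 4 = 1/4 = 0.25
  S[X_2,X_2] = ((-3.4)·(-3.4) + (-1.4)·(-1.4) + (2.6)·(2.6) + (3.6)·(3.6) + (-1.4)·(-1.4)) / 4 = 35.2/4 = 8.8

S is symmetric (S[j,i] = S[i,j]). Assembling:

S = [[5, 0.25],
 [0.25, 8.8]]


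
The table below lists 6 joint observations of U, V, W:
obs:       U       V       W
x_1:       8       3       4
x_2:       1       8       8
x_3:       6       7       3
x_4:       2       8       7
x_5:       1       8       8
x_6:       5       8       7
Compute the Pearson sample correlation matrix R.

Step 1 — column means:
  mean(U) = (8 + 1 + 6 + 2 + 1 + 5) / 6 = 23/6 = 3.8333
  mean(V) = (3 + 8 + 7 + 8 + 8 + 8) / 6 = 42/6 = 7
  mean(W) = (4 + 8 + 3 + 7 + 8 + 7) / 6 = 37/6 = 6.1667

Step 2 — sample variances and covariances s[i,j] = (1/(n-1)) · Σ_k (x_{k,i} - mean_i) · (x_{k,j} - mean_j), with n-1 = 5:
  s[U,U] = ((4.1667)·(4.1667) + (-2.8333)·(-2.8333) + (2.1667)·(2.1667) + (-1.8333)·(-1.8333) + (-2.8333)·(-2.8333) + (1.1667)·(1.1667)) / 5 = 42.8333/5 = 8.5667
  s[U,V] = ((4.1667)·(-4) + (-2.8333)·(1) + (2.1667)·(0) + (-1.8333)·(1) + (-2.8333)·(1) + (1.1667)·(1)) / 5 = -23/5 = -4.6
  s[U,W] = ((4.1667)·(-2.1667) + (-2.8333)·(1.8333) + (2.1667)·(-3.1667) + (-1.8333)·(0.8333) + (-2.8333)·(1.8333) + (1.1667)·(0.8333)) / 5 = -26.8333/5 = -5.3667
  s[V,V] = ((-4)·(-4) + (1)·(1) + (0)·(0) + (1)·(1) + (1)·(1) + (1)·(1)) / 5 = 20/5 = 4
  s[V,W] = ((-4)·(-2.1667) + (1)·(1.8333) + (0)·(-3.1667) + (1)·(0.8333) + (1)·(1.8333) + (1)·(0.8333)) / 5 = 14/5 = 2.8
  s[W,W] = ((-2.1667)·(-2.1667) + (1.8333)·(1.8333) + (-3.1667)·(-3.1667) + (0.8333)·(0.8333) + (1.8333)·(1.8333) + (0.8333)·(0.8333)) / 5 = 22.8333/5 = 4.5667
  Sample standard deviations s_i = √(s[i,i]):
  s(U) = √(8.5667) = 2.9269
  s(V) = √(4) = 2
  s(W) = √(4.5667) = 2.137

Step 3 — r_{ij} = s_{ij} / (s_i · s_j):
  r[U,U] = 1 (diagonal).
  r[U,V] = -4.6 / (2.9269 · 2) = -4.6 / 5.8538 = -0.7858
  r[U,W] = -5.3667 / (2.9269 · 2.137) = -5.3667 / 6.2547 = -0.858
  r[V,V] = 1 (diagonal).
  r[V,W] = 2.8 / (2 · 2.137) = 2.8 / 4.274 = 0.6551
  r[W,W] = 1 (diagonal).

R is symmetric with unit diagonal. Assembling:

R = [[1, -0.7858, -0.858],
 [-0.7858, 1, 0.6551],
 [-0.858, 0.6551, 1]]


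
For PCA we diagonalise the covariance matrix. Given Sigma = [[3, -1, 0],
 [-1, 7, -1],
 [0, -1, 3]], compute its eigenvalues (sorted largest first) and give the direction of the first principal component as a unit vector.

Step 1 — characteristic polynomial p(λ) = det(λI - Sigma) = λ³ - tr·λ² + c_1·λ - det, where tr = trace, c_1 = sum of the principal 2×2 minors, det = det(Sigma):
  tr = 3 + 7 + 3 = 13,
  c_1 = (3·7 - (-1)²) + (3·3 - (0)²) + (7·3 - (-1)²) = 20 + 9 + 20 = 49,
  det = 3·(7·3 - (-1)²) - (-1)·((-1)·3 - (-1)·(0)) + (0)·((-1)·(-1) - 7·(0)) = 3·(20) - (-1)·(-3) + (0)·(1) = 57.
  So p(λ) = λ³ - 13λ² + 49λ - 57.
Step 2 — look for an integer root (rational root theorem: any rational root is an integer divisor of 57). Testing λ = 3:
  p(3) = 27 - 117 + 147 - 57 = 0  ✓
  Dividing out (λ - 3): p(λ) = (λ - 3)(λ² - 10λ + 19).
Step 3 — remaining eigenvalues from the quadratic λ² - 10λ + 19 = 0:
  Δ = 10² - 4·19 = 100 - 76 = 24,  λ = (10 ± √24)/2 = (10 ± 4.899)/2 ≈ 7.4495 or 2.5505.
  Sorted: λ_1 = 7.4495,  λ_2 = 3,  λ_3 = 2.5505  (check: sum = 13 = tr ✓).

Step 4 — unit eigenvector for λ_1 ≈ 7.4495: v spans the null space of (Sigma - λ_1 I), whose rows are
  r_1 = (-4.4495, -1, 0),  r_2 = (-1, -0.4495, -1),  r_3 = (0, -1, -4.4495).
  v is orthogonal to every row, so take v ∝ r_1 × r_2 = ((-1)·(-1) - (0)·(-0.4495), (0)·(-1) - (-4.4495)·(-1), (-4.4495)·(-0.4495) - (-1)·(-1)) ≈ (1, -4.4495, 1).
  Let u = (1, -4.4495, 1).
  ||u|| = √((1)² + (-4.4495)² + (1)²) = √(21.798) ≈ 4.6688,  v_1 = u/||u|| ≈ (0.2142, -0.953, 0.2142) (||v_1|| = 1).

λ_1 = 7.4495,  λ_2 = 3,  λ_3 = 2.5505;  v_1 ≈ (0.2142, -0.953, 0.2142)


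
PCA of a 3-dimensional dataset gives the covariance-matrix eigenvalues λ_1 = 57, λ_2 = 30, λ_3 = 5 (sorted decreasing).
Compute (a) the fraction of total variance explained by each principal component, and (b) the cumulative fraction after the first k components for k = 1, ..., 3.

Step 1 — total variance = trace(Sigma) = Σ λ_i = 57 + 30 + 5 = 92.

Step 2 — fraction explained by component i = λ_i / Σ λ:
  PC1: 57/92 = 0.6196
  PC2: 30/92 = 0.3261
  PC3: 5/92 = 0.0543

Step 3 — cumulative fraction after k components = (λ_1 + ... + λ_k) / Σ λ:
  k = 1: 57/92 = 0.6196
  k = 2: (57 + 30)/92 = 87/92 = 0.9457
  k = 3: (57 + 30 + 5)/92 = 92/92 = 1

Summary (fraction, with percent):

explained: PC1 0.6196 (61.96%), PC2 0.3261 (32.61%), PC3 0.0543 (5.43%);  cumulative: 0.6196, 0.9457, 1


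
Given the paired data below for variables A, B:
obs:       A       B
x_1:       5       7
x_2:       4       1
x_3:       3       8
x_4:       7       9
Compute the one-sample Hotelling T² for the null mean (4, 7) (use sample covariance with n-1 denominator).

Step 1 — sample mean vector:
  mean(A) = (5 + 4 + 3 + 7) / 4 = 19/4 = 4.75
  mean(B) = (7 + 1 + 8 + 9) / 4 = 25/4 = 6.25
  x̄ = (4.75, 6.25),  deviation x̄ - mu_0 = (4.75, 6.25) - (4, 7) = (0.75, -0.75).

Step 2 — sample covariance matrix, S[i,j] = (1/(n-1)) · Σ_k (x_{k,i} - mean_i) · (x_{k,j} - mean_j), divisor n-1 = 3:
  S[A,A] = ((0.25)·(0.25) + (-0.75)·(-0.75) + (-1.75)·(-1.75) + (2.25)·(2.25)) / 3 = 8.75/3 = 2.9167
  S[A,B] = ((0.25)·(0.75) + (-0.75)·(-5.25) + (-1.75)·(1.75) + (2.25)·(2.75)) / 3 = 7.25/3 = 2.4167
  S[B,B] = ((0.75)·(0.75) + (-5.25)·(-5.25) + (1.75)·(1.75) + (2.75)·(2.75)) / 3 = 38.75/3 = 12.9167
  S = [[2.9167, 2.4167],
 [2.4167, 12.9167]].

Step 3 — invert S. det(S) = 2.9167·12.9167 - (2.4167)² = 31.8333.
  S^{-1} = (1/det) · [[d, -b], [-b, a]] = [[0.4058, -0.0759],
 [-0.0759, 0.0916]].

Step 4 — quadratic form (x̄ - mu_0)^T · S^{-1} · (x̄ - mu_0):
  S^{-1} · (x̄ - mu_0) = (0.3613, -0.1257),
  (x̄ - mu_0)^T · [...] = (0.75)·(0.3613) + (-0.75)·(-0.1257) = 0.3652.

Step 5 — scale by n: T² = 4 · 0.3652 = 1.4607.

T² ≈ 1.4607


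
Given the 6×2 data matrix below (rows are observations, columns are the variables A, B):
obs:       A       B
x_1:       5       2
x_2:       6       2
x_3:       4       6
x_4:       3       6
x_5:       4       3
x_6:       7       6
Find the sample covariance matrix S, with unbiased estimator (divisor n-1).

Step 1 — column means:
  mean(A) = (5 + 6 + 4 + 3 + 4 + 7) / 6 = 29/6 = 4.8333
  mean(B) = (2 + 2 + 6 + 6 + 3 + 6) / 6 = 25/6 = 4.1667

Step 2 — sample covariance S[i,j] = (1/(n-1)) · Σ_k (x_{k,i} - mean_i) · (x_{k,j} - mean_j), with n-1 = 5.
  S[A,A] = ((0.1667)·(0.1667) + (1.1667)·(1.1667) + (-0.8333)·(-0.8333) + (-1.8333)·(-1.8333) + (-0.8333)·(-0.8333) + (2.1667)·(2.1667)) / 5 = 10.8333/5 = 2.1667
  S[A,B] = ((0.1667)·(-2.1667) + (1.1667)·(-2.1667) + (-0.8333)·(1.8333) + (-1.8333)·(1.8333) + (-0.8333)·(-1.1667) + (2.1667)·(1.8333)) / 5 = -2.8333/5 = -0.5667
  S[B,B] = ((-2.1667)·(-2.1667) + (-2.1667)·(-2.1667) + (1.8333)·(1.8333) + (1.8333)·(1.8333) + (-1.1667)·(-1.1667) + (1.8333)·(1.8333)) / 5 = 20.8333/5 = 4.1667

S is symmetric (S[j,i] = S[i,j]). Assembling:

S = [[2.1667, -0.5667],
 [-0.5667, 4.1667]]


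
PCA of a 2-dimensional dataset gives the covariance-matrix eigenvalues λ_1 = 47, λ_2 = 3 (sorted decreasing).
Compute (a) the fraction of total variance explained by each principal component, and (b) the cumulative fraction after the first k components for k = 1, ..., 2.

Step 1 — total variance = trace(Sigma) = Σ λ_i = 47 + 3 = 50.

Step 2 — fraction explained by component i = λ_i / Σ λ:
  PC1: 47/50 = 0.94
  PC2: 3/50 = 0.06

Step 3 — cumulative fraction after k components = (λ_1 + ... + λ_k) / Σ λ:
  k = 1: 47/50 = 0.94
  k = 2: (47 + 3)/50 = 50/50 = 1

Summary (fraction, with percent):

explained: PC1 0.94 (94%), PC2 0.06 (6%);  cumulative: 0.94, 1
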